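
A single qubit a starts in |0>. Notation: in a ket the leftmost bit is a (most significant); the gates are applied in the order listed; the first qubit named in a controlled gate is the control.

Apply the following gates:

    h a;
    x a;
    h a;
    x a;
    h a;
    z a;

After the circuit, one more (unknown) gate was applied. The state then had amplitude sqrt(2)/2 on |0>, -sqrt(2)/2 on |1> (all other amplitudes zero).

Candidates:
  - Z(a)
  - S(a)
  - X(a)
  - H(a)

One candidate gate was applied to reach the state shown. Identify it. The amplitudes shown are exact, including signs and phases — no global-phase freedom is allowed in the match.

The applied gate was Z(a). Key observation: steps 3-6 multiply out to the identity, so the circuit reduces to the remaining gates.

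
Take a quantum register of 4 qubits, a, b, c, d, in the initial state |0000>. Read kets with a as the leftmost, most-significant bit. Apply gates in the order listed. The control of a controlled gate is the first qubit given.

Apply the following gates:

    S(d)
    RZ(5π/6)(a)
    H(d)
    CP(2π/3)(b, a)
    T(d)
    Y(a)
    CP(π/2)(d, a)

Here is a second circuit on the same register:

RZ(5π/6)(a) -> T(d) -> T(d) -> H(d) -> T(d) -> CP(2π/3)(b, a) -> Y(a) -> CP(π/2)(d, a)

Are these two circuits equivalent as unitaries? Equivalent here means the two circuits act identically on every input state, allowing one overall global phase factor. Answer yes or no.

Yes, they are equivalent — the unitaries differ by at most a global phase.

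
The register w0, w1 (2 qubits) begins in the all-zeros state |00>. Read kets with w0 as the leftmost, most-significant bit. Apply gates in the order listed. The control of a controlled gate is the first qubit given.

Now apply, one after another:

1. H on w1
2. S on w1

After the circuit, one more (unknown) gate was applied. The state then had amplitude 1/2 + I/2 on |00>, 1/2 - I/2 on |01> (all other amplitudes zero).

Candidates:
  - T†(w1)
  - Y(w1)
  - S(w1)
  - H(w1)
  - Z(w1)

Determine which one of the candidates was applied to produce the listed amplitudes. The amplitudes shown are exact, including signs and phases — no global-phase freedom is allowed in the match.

The unique candidate consistent with the amplitudes is H(w1).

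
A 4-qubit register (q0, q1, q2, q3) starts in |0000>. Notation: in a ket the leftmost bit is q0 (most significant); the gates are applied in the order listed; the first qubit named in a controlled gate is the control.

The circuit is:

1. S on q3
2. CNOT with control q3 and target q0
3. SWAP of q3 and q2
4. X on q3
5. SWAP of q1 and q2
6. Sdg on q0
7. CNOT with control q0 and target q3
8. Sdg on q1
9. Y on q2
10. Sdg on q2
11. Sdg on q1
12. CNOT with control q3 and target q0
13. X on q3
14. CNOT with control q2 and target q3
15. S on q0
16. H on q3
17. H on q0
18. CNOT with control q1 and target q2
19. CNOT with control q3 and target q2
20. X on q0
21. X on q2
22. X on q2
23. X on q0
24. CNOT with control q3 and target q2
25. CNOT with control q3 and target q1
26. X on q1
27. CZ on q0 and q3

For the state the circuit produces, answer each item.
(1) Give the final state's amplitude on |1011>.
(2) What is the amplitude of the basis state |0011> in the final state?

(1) The final state's coefficient on |1011> equals -I/2. Key observation: the block from step 19 through step 24 cancels to the identity and can be dropped.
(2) The final state's coefficient on |0011> equals -I/2.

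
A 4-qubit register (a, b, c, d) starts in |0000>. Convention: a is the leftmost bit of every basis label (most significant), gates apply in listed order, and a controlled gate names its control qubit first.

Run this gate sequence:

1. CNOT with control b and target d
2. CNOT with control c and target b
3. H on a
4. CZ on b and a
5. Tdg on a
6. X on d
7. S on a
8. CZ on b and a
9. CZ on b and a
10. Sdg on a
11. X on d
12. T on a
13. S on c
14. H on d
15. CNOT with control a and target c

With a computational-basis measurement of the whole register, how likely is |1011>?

Outcome |1011> occurs with probability 1/4. Key observation: gates 5-12 undo each other exactly, leaving only the rest of the circuit to track.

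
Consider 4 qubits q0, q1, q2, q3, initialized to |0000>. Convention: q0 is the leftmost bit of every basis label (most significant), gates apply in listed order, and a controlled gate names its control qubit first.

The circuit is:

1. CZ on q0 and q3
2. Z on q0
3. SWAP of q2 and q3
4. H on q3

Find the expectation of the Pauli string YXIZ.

In the final state, YXIZ has expectation 0.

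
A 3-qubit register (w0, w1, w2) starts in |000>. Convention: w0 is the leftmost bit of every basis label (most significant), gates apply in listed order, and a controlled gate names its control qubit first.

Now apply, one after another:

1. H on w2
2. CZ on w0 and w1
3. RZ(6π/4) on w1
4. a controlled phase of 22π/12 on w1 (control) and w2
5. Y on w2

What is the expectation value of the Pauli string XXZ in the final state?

The expectation value of XXZ is 0.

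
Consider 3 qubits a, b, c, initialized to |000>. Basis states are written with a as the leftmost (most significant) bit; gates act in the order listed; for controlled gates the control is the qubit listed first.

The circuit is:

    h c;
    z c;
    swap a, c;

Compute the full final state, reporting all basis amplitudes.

The final amplitudes are sqrt(2)/2 on |000>, -sqrt(2)/2 on |100>, and 0 on every other basis state.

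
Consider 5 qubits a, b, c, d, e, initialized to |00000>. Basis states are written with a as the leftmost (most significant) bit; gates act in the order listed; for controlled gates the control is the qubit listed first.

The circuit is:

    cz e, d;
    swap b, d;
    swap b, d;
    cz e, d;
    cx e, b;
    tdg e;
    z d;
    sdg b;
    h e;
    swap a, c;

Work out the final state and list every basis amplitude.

After the circuit, the state carries amplitude sqrt(2)/2 on |00000>, sqrt(2)/2 on |00001>, and 0 on every other basis state.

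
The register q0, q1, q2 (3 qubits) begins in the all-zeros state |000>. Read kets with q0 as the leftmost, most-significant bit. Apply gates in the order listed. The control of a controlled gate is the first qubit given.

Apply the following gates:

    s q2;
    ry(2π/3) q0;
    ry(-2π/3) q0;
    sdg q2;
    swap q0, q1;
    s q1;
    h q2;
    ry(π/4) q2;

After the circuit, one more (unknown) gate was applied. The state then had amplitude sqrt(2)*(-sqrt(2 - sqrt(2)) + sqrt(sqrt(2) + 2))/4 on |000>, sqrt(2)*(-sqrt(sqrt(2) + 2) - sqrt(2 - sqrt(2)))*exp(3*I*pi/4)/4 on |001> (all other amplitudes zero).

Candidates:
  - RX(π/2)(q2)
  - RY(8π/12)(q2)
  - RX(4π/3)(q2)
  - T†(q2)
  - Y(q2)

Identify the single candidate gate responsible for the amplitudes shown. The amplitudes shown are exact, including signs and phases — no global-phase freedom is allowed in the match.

The unique candidate consistent with the amplitudes is T†(q2). Key observation: the block from step 1 through step 4 cancels to the identity and can be dropped.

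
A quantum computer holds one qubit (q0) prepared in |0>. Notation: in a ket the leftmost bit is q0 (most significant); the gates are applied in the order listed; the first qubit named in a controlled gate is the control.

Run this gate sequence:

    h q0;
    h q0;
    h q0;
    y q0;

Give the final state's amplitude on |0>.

|0> carries amplitude -sqrt(2)*I/2 in the final state.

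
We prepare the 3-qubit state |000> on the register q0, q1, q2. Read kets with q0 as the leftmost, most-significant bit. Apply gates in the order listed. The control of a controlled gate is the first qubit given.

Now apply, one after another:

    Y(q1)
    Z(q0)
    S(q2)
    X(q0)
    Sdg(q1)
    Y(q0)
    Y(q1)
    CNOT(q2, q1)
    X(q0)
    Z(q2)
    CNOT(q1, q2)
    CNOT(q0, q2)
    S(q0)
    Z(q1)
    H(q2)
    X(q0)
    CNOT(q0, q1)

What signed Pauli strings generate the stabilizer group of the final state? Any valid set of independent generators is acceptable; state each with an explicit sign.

One valid set of independent stabilizer generators is -IIX, +ZII, +IZI (any independent generating set of the same group is equally correct).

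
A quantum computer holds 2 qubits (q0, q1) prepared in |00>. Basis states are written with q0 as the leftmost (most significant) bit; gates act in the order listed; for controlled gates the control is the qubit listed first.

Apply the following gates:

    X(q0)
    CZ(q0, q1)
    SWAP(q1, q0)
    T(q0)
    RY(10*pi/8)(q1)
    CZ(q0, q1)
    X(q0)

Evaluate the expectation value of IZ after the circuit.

The observable IZ averages to sqrt(2)/2.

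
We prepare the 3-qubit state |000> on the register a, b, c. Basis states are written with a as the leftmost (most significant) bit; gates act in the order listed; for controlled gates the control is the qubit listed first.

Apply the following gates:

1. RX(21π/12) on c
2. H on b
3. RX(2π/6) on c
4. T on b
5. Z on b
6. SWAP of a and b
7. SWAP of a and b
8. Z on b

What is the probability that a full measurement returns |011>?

Outcome |011> occurs with probability -sqrt(6)/16 - sqrt(2)/16 + 1/4. Key observation: the block from step 5 through step 8 cancels to the identity and can be dropped.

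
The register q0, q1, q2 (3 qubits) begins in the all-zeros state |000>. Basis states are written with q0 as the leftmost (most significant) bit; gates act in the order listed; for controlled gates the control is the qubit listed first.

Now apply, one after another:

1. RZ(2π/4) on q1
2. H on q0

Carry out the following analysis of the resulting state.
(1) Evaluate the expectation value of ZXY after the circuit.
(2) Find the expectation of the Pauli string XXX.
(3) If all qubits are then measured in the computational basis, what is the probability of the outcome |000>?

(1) In the final state, ZXY has expectation 0.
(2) The expectation value of XXX is 0.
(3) A full measurement returns |000> with probability 1/2.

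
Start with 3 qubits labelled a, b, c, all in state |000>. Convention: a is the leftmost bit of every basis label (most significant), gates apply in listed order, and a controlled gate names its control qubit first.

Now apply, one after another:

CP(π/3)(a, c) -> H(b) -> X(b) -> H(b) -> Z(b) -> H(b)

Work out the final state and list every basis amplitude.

After the circuit, the state carries amplitude sqrt(2)/2 on |000>, sqrt(2)/2 on |010>, and 0 on every other basis state.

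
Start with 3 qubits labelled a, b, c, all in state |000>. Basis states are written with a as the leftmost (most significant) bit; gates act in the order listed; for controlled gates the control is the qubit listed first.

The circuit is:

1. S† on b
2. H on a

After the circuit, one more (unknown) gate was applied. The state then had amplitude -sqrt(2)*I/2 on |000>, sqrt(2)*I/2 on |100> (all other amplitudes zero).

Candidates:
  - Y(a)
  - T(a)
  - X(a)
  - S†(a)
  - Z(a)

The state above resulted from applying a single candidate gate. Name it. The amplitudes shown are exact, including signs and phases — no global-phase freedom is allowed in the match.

It was Y(a) that produced the state shown.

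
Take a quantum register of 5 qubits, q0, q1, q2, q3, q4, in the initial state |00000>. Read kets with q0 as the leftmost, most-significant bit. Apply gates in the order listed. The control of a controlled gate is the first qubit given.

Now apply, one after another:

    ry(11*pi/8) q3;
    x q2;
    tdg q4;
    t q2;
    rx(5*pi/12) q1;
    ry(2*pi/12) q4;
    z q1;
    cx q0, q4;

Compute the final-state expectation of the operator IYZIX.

The observable IYZIX averages to -sqrt(6)*sin(5*pi/16)**2/8 - sqrt(1/2 - sqrt(2)/4)*sqrt(sqrt(2)/4 + 1/2)*sin(5*pi/16)**2/2 - sqrt(6)*cos(5*pi/16)**2/8 - sqrt(1/2 - sqrt(2)/4)*sqrt(sqrt(2)/4 + 1/2)*cos(5*pi/16)**2/2.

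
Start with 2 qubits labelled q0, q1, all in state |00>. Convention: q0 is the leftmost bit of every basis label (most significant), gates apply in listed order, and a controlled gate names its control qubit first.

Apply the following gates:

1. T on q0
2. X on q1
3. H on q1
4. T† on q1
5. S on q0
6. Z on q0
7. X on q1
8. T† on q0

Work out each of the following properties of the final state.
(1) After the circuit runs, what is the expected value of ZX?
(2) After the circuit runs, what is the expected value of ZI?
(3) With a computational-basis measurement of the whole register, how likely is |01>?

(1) In the final state, ZX has expectation -sqrt(2)/2.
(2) In the final state, ZI has expectation 1.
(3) The probability of measuring |01> is 1/2.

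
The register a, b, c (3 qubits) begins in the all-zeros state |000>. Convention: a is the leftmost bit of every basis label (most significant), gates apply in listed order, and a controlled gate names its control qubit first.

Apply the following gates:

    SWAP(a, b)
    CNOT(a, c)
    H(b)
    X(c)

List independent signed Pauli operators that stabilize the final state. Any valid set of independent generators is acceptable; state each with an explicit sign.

One valid set of independent stabilizer generators is +IXI, +ZII, -IIZ (any independent generating set of the same group is equally correct).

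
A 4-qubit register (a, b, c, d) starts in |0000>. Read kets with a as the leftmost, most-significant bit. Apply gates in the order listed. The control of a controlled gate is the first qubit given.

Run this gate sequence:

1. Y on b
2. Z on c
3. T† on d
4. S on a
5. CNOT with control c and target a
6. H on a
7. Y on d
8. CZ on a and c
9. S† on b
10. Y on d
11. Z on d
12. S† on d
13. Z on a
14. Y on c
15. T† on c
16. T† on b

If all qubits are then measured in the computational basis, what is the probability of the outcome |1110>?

The probability of measuring |1110> is 1/2.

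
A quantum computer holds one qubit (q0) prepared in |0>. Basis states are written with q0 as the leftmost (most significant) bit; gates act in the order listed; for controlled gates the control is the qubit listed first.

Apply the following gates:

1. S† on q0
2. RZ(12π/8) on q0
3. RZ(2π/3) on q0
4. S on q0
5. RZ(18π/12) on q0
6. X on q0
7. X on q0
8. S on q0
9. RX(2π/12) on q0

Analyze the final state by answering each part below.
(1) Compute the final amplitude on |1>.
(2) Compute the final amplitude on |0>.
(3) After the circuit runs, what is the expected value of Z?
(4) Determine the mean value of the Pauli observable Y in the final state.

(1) |1> carries amplitude (-sqrt(6) + sqrt(2))*exp(2*I*pi/3)/4 in the final state.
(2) |0> carries amplitude (sqrt(2) + sqrt(6))*exp(I*pi/6)/4 in the final state.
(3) In the final state, Z has expectation sqrt(3)/2.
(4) The expectation value of Y is -1/2.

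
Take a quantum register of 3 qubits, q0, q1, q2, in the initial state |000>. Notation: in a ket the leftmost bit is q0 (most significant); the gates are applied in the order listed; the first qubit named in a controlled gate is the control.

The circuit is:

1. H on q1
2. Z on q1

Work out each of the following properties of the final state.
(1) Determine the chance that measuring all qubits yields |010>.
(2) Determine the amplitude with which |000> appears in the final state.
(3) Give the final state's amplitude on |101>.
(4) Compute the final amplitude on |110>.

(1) The probability of measuring |010> is 1/2.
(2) The amplitude on |000> is sqrt(2)/2.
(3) |101> carries amplitude 0 in the final state.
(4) The final state's coefficient on |110> equals 0.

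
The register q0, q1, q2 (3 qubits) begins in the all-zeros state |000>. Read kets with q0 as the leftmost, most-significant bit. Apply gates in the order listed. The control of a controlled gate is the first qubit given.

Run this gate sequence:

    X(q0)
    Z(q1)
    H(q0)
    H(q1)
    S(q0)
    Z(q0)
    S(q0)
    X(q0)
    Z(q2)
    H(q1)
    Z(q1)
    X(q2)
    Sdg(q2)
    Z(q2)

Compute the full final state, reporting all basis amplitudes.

The final amplitudes are -sqrt(2)*I/2 on |001>, sqrt(2)*I/2 on |101>, and 0 on every other basis state.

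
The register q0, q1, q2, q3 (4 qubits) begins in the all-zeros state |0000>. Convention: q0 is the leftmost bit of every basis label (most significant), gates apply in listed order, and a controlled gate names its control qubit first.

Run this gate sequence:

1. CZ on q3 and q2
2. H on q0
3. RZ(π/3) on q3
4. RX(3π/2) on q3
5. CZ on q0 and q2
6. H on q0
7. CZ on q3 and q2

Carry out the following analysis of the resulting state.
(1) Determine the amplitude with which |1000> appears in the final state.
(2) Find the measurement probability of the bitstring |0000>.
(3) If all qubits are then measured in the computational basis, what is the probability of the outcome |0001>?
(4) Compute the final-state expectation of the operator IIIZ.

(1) The final state's coefficient on |1000> equals 0.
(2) A full measurement returns |0000> with probability 1/2.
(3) Outcome |0001> occurs with probability 1/2.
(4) The observable IIIZ averages to 0.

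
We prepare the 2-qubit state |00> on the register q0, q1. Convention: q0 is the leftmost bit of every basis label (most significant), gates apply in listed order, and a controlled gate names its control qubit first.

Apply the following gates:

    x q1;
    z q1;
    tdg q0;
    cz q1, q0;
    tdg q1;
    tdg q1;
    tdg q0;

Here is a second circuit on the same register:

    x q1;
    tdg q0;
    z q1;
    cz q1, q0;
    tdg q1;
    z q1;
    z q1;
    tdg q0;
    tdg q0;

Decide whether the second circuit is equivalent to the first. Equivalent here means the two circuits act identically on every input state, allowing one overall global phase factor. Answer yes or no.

No: there is an input state on which the two circuits produce genuinely different outputs (not merely differing by a phase).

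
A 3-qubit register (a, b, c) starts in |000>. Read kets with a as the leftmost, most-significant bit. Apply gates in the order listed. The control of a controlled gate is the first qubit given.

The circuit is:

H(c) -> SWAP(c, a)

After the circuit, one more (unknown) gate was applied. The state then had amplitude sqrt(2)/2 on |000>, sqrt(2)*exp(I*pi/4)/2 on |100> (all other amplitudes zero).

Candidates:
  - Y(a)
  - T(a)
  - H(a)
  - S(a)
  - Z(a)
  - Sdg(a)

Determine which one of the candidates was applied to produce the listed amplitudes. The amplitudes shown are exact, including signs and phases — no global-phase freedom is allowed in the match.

The unique candidate consistent with the amplitudes is T(a).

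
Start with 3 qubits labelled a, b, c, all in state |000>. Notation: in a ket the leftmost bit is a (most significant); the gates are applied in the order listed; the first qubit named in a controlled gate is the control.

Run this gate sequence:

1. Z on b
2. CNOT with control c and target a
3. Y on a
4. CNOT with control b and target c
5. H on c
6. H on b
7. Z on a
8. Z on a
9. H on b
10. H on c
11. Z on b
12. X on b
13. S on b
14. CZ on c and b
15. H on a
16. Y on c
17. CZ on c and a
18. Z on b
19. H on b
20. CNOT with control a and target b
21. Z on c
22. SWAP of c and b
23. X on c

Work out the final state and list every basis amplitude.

The final amplitudes are 0 on |000>, 0 on |001>, I/2 on |010>, -I/2 on |011>, 0 on |100>, 0 on |101>, -I/2 on |110>, I/2 on |111>.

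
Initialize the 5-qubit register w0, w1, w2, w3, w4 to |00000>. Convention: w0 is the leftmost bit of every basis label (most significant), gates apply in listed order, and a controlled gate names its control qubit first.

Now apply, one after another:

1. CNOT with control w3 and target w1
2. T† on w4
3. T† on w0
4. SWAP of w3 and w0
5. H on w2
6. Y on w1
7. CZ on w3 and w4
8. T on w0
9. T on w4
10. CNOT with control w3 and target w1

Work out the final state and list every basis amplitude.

After the circuit, the state carries amplitude sqrt(2)*I/2 on |01000>, sqrt(2)*I/2 on |01100>, and 0 on every other basis state.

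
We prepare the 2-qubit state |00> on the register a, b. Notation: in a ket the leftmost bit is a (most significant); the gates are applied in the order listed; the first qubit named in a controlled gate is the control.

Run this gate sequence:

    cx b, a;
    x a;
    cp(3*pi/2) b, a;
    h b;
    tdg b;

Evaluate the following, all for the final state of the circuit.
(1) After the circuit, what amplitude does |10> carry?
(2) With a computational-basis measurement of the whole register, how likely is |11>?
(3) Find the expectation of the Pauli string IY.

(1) |10> carries amplitude sqrt(2)/2 in the final state.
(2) Outcome |11> occurs with probability 1/2.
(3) The observable IY averages to -sqrt(2)/2.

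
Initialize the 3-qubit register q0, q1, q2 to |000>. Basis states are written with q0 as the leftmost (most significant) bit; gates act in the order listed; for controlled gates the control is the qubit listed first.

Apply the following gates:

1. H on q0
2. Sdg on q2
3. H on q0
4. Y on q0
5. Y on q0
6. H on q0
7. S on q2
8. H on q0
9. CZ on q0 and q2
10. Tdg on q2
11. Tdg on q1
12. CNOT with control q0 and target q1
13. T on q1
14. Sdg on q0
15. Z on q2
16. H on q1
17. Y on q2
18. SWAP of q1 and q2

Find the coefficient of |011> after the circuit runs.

The amplitude on |011> is sqrt(2)*I/2. Key observation: gates 1-8 undo each other exactly, leaving only the rest of the circuit to track.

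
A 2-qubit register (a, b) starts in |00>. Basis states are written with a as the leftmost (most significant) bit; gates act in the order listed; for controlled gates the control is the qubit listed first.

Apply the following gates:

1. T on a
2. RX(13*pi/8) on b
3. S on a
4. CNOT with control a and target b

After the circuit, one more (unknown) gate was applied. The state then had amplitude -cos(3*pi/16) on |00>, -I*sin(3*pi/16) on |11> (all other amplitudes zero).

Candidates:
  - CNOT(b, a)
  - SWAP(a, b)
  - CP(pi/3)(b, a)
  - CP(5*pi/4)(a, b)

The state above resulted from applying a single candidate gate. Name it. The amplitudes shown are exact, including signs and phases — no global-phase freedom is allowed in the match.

The unique candidate consistent with the amplitudes is CNOT(b, a).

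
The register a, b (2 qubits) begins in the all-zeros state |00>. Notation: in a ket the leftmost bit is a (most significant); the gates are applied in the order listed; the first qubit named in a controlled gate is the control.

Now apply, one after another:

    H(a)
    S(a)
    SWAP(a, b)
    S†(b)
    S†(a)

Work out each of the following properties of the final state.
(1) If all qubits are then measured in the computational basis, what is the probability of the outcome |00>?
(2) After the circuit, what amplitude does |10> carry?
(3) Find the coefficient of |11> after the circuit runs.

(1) Outcome |00> occurs with probability 1/2.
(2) The amplitude on |10> is 0.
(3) The final state's coefficient on |11> equals 0.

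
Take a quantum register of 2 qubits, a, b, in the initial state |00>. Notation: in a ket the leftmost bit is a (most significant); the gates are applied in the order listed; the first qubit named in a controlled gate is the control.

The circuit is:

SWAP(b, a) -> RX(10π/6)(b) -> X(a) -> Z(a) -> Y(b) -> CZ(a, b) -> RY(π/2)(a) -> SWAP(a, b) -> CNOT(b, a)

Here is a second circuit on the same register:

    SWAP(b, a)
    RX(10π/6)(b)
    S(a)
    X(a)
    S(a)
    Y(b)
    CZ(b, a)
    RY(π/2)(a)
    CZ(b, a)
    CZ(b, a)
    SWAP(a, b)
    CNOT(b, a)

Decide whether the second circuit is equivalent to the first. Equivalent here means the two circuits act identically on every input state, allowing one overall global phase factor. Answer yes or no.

No — the two circuits implement different unitaries, even allowing a global phase.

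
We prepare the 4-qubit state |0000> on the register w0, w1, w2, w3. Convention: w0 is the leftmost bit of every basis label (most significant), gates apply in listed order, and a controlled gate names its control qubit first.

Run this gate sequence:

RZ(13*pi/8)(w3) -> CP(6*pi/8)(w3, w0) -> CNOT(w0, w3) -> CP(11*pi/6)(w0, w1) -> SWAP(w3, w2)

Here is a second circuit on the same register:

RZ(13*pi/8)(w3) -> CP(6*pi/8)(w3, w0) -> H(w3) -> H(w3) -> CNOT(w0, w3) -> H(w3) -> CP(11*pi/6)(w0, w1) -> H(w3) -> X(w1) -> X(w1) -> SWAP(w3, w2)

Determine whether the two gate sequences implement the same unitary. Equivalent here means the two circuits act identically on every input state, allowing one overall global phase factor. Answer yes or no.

Yes: on every input state the two circuits agree up to one overall phase factor.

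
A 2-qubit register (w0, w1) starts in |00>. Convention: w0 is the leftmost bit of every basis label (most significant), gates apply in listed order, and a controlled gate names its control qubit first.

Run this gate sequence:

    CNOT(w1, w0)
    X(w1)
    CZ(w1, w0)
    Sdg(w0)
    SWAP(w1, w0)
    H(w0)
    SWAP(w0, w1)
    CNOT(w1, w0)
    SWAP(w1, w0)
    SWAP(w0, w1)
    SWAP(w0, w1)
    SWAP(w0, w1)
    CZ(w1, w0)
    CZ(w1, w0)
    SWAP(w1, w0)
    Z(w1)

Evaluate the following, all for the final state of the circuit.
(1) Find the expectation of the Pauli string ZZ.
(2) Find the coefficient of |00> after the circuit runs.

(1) The expectation value of ZZ is 1. Key observation: the block from step 11 through step 12 cancels to the identity and can be dropped.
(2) The final state's coefficient on |00> equals sqrt(2)/2.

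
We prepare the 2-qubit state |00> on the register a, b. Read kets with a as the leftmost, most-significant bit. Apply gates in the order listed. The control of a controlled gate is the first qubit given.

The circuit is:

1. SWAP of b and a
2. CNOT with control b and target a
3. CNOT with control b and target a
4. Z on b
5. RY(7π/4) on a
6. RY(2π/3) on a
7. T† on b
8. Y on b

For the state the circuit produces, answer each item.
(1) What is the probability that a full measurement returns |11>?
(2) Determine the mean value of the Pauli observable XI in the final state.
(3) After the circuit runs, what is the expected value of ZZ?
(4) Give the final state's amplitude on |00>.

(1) The probability of measuring |11> is -sqrt(6)/8 + sqrt(2)/8 + 1/2. Key observation: steps 2-3 multiply out to the identity, so the circuit reduces to the remaining gates.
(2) In the final state, XI has expectation sqrt(2)/4 + sqrt(6)/4.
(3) In the final state, ZZ has expectation -sqrt(6)/4 + sqrt(2)/4.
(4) |00> carries amplitude 0 in the final state.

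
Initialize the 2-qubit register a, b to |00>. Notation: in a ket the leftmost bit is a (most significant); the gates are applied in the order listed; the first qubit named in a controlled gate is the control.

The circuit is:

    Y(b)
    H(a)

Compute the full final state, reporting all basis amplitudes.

The resulting statevector has amplitude 0 on |00>, sqrt(2)*I/2 on |01>, 0 on |10>, sqrt(2)*I/2 on |11>.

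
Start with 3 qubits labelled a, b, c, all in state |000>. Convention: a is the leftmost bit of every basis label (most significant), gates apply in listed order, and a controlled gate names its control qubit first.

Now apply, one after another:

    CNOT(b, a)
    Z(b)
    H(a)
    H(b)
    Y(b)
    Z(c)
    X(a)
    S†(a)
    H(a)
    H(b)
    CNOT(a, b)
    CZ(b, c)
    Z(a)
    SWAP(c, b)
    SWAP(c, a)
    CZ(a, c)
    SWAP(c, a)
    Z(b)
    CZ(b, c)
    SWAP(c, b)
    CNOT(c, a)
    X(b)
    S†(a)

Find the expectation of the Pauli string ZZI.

In the final state, ZZI has expectation 1.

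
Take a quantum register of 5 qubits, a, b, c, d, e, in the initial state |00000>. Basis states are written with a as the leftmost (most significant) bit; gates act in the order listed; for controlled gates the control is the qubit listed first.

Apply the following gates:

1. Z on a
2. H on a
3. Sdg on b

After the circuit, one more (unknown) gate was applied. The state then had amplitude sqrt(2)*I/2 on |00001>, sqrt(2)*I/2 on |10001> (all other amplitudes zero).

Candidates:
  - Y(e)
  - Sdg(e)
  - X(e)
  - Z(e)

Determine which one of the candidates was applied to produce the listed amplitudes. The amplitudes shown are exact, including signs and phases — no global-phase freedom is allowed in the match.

It was Y(e) that produced the state shown.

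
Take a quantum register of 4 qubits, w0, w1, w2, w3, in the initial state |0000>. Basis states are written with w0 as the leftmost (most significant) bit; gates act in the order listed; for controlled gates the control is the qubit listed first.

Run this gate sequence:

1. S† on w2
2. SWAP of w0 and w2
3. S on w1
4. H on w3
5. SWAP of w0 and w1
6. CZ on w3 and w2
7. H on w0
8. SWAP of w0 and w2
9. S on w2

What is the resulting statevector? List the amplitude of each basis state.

The resulting statevector has amplitude 1/2 on |0000>, 1/2 on |0001>, I/2 on |0010>, I/2 on |0011>, and 0 on every other basis state.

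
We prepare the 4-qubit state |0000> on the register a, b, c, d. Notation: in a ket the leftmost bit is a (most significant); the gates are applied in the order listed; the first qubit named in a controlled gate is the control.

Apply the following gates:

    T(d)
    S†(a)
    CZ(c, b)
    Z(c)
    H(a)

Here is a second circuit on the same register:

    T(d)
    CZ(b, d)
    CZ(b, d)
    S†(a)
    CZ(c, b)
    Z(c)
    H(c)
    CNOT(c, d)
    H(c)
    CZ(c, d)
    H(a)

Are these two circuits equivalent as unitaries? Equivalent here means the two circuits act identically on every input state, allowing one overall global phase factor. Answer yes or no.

No — the two circuits implement different unitaries, even allowing a global phase.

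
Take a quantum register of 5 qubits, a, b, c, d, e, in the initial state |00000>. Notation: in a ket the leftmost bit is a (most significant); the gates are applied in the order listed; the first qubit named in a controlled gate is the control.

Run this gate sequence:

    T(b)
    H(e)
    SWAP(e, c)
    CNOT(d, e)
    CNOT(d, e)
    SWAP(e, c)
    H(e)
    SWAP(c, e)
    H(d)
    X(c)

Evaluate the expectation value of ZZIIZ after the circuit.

In the final state, ZZIIZ has expectation 1. Key observation: gates 2-7 undo each other exactly, leaving only the rest of the circuit to track.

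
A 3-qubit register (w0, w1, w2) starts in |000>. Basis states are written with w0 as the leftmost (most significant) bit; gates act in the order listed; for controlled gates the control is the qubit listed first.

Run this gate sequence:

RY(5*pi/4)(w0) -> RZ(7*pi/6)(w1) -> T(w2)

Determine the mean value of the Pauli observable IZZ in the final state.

In the final state, IZZ has expectation 1.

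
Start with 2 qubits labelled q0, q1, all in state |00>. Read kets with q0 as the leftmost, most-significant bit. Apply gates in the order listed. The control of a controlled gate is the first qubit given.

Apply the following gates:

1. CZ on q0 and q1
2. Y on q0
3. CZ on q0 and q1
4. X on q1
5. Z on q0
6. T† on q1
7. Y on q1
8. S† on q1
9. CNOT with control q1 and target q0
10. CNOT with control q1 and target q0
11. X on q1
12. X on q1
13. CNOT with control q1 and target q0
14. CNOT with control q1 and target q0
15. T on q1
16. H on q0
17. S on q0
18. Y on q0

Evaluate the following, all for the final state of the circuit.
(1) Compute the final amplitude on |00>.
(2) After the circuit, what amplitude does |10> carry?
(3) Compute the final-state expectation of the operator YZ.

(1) The amplitude on |00> is -sqrt(2)*exp(3*I*pi/4)/2.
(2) |10> carries amplitude -sqrt(2)*exp(I*pi/4)/2 in the final state.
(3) The observable YZ averages to -1.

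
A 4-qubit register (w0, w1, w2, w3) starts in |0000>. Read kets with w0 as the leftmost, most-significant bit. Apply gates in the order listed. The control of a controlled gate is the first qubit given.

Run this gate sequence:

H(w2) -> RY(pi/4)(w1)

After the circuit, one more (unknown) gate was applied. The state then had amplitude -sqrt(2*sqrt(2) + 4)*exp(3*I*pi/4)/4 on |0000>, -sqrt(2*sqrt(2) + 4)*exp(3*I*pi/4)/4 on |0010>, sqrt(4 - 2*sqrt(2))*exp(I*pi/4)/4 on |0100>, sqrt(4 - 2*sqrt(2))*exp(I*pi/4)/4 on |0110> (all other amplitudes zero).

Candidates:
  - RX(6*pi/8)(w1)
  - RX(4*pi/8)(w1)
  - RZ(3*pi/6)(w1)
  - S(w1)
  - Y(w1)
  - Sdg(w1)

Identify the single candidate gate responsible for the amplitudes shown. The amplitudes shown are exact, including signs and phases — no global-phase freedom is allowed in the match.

The unique candidate consistent with the amplitudes is RZ(3*pi/6)(w1).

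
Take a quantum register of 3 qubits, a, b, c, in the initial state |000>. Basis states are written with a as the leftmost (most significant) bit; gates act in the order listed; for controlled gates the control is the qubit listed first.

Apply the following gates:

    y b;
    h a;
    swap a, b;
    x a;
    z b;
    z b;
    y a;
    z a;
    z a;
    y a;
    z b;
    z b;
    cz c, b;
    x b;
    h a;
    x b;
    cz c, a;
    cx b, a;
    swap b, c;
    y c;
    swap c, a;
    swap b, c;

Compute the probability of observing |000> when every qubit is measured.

Outcome |000> occurs with probability 1/4. Key observation: gates 5-12 undo each other exactly, leaving only the rest of the circuit to track.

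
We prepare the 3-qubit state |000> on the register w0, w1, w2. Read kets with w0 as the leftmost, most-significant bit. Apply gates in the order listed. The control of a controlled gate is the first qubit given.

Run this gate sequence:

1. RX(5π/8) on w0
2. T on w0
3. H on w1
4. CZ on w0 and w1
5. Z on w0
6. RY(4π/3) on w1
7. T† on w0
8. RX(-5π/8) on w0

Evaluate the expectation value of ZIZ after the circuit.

The observable ZIZ averages to 1/2 - sqrt(2)/4.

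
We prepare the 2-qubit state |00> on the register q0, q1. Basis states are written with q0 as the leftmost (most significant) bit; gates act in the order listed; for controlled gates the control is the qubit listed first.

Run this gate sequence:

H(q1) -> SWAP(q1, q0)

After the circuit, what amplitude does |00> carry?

The final state's coefficient on |00> equals sqrt(2)/2.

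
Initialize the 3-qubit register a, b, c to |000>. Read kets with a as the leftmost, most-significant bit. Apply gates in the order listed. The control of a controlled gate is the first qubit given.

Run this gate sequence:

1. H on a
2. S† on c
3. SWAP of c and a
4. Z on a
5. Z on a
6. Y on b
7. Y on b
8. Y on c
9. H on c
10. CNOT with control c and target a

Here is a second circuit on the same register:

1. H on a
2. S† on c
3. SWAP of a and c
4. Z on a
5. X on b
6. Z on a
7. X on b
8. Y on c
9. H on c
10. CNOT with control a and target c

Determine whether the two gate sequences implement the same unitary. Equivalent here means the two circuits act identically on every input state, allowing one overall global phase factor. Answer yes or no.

No — the two circuits implement different unitaries, even allowing a global phase.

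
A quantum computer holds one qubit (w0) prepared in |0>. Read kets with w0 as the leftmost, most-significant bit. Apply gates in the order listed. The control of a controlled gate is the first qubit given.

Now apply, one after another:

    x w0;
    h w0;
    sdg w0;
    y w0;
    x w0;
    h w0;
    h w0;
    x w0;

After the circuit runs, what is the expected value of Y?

In the final state, Y has expectation 1.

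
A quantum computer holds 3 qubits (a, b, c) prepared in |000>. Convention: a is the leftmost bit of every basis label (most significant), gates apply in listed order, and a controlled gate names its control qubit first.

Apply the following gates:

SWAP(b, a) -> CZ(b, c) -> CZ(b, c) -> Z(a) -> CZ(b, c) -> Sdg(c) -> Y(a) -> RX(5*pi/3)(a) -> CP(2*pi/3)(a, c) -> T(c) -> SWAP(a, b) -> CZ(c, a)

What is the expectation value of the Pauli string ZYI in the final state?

The expectation value of ZYI is -sqrt(3)/2. Key observation: gates 2-3 undo each other exactly, leaving only the rest of the circuit to track.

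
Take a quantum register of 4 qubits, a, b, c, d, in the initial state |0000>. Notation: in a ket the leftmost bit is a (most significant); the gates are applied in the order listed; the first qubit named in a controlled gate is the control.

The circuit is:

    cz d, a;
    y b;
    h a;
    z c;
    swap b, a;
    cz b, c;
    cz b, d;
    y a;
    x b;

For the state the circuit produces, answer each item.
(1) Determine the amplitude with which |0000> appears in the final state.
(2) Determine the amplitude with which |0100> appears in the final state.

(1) |0000> carries amplitude sqrt(2)/2 in the final state.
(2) The amplitude on |0100> is sqrt(2)/2.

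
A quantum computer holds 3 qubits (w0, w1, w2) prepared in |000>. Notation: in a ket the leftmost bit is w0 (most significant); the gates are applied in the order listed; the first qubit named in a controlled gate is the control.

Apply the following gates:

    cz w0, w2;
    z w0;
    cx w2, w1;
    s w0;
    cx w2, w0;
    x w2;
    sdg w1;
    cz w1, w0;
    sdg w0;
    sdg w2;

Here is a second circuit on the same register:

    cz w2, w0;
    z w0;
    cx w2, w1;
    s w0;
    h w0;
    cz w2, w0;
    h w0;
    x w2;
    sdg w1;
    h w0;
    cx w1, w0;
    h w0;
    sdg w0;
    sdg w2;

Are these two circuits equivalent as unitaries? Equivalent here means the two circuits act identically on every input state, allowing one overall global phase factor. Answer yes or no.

Yes — the two circuits implement the same unitary up to a global phase.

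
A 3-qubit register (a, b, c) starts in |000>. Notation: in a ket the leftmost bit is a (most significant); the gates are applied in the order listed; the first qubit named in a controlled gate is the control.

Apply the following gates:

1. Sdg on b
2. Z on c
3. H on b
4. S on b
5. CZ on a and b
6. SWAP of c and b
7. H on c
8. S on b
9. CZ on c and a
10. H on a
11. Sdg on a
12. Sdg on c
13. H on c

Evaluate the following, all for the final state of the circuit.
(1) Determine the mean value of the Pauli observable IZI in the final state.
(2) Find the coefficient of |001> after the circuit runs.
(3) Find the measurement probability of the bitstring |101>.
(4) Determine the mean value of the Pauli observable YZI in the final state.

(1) The expectation value of IZI is 1.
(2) |001> carries amplitude 1/2 + I/2 in the final state.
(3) A full measurement returns |101> with probability 1/2.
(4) In the final state, YZI has expectation -1.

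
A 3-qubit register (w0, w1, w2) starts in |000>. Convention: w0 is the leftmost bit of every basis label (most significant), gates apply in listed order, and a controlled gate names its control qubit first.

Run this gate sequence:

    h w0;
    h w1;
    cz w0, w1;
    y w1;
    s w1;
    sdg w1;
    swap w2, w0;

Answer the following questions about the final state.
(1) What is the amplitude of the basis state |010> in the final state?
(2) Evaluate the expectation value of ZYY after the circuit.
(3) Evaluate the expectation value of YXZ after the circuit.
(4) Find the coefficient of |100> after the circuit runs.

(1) |010> carries amplitude I/2 in the final state. Key observation: the block from step 5 through step 6 cancels to the identity and can be dropped.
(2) In the final state, ZYY has expectation 1.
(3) The observable YXZ averages to 0.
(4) |100> carries amplitude 0 in the final state.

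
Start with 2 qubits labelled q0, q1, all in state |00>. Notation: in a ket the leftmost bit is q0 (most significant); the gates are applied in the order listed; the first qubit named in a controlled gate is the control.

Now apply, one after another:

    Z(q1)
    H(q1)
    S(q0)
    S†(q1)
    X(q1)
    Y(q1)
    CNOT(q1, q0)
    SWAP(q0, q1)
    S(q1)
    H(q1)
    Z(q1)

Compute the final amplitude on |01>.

The amplitude on |01> is I/2.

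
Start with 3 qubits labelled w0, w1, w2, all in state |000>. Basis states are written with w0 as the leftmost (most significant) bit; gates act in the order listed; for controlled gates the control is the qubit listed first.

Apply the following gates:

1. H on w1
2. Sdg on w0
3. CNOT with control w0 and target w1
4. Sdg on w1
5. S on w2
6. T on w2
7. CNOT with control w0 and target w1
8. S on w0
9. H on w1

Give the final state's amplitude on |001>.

The amplitude on |001> is 0.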